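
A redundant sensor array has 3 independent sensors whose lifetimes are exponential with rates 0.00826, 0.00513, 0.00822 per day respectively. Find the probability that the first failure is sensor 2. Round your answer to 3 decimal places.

The time to first failure is exponential with rate Σλ = 0.00826 + 0.00513 + 0.00822 = 0.02161.
P(sensor 2 first) = λ_2/Σλ = 0.00513/0.02161 ≈ 0.237.

0.237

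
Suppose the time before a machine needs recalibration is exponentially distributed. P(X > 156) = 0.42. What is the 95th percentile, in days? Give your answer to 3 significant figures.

e^(−λ·156) = 0.42 ⇒ λ = −ln(0.42)/156 = 0.0055609.
95th percentile: 1 − e^(−λt) = 0.95, t = −ln(0.05)/λ = 538.713 days.

539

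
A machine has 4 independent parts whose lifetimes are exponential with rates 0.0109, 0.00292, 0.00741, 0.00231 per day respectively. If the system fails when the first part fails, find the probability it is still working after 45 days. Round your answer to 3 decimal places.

0.347

The time to first failure is exponential with rate Σλ = 0.0109 + 0.00292 + 0.00741 + 0.00231 = 0.02354.
P(min > 45) = e^(−0.02354·45) = e^(−1.0593) ≈ 0.347.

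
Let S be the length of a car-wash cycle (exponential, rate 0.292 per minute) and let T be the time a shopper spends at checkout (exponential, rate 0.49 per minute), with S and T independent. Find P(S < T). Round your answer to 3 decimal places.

0.373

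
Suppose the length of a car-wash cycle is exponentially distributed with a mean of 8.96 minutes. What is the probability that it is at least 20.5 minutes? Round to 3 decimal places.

0.101

The rate is λ = 1/8.96 = 0.111607 per minute.
P(X > 20.5) = e^(−λ·20.5) = e^(−2.2879) ≈ 0.101.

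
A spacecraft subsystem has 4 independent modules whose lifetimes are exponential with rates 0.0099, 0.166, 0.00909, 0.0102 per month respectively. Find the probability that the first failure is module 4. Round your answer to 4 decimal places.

0.0523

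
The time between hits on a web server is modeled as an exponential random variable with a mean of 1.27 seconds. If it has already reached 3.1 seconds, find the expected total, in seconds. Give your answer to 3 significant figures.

The rate is λ = 1/1.27 = 0.787402 per second.
By memorylessness, E[X | X > 3.1] = 3.1 + 1/λ = 3.1 + 1.27 = 4.37 seconds.

4.37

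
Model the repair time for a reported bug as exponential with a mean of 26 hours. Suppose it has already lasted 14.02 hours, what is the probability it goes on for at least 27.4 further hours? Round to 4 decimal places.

The rate is λ = 1/26 = 0.0384615 per hour.
The exponential is memoryless, so the remaining time is again Exp(λ): the condition X > 14.02 is irrelevant.
P(X > 27.4) = e^(−1.0538) ≈ 0.3486.

0.3486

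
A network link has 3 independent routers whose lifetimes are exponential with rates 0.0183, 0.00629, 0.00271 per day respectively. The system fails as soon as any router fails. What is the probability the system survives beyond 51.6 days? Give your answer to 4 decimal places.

0.2445

The time to first failure is exponential with rate Σλ = 0.0183 + 0.00629 + 0.00271 = 0.0273.
P(min > 51.6) = e^(−0.0273·51.6) = e^(−1.4087) ≈ 0.2445.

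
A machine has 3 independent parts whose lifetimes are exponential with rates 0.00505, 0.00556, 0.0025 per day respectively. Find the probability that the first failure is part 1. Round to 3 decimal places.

0.385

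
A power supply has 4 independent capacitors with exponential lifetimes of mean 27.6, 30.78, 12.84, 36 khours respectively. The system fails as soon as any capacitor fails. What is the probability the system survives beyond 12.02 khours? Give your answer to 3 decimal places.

0.123

The first failure time is exponential with rate Σλ_i = 1/27.6 + 1/30.78 + 1/12.84 + 1/36 = 0.17438 per khour.
P(min > 12.02) = e^(−0.17438·12.02) = e^(−2.096) ≈ 0.123.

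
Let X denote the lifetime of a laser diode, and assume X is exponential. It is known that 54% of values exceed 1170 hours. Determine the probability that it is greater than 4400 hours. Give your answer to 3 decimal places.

0.099

e^(−λ·1170) = 0.54 ⇒ λ = −ln(0.54)/1170 = 0.000526655.
P(X > 4400) = e^(−0.000526655·4400) = e^(−2.3173) ≈ 0.099.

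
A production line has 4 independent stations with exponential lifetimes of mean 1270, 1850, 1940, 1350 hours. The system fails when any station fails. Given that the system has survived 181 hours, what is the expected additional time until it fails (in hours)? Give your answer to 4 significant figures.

First-failure rate Σλ = 1/1270 + 1/1850 + 1/1940 + 1/1350 = 0.00258415.
By memorylessness the expected residual is 1/Σλ = 386.975 hours, regardless of the 181 already elapsed.

387.0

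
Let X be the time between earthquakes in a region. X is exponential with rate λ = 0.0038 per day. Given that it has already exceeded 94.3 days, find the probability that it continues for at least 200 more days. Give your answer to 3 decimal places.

0.468

P(X > s+t | X > s) = e^(−λ(s+t))/e^(−λs) = e^(−λt), independent of s = 94.3.
P(X > 200) = e^(−0.76) ≈ 0.468.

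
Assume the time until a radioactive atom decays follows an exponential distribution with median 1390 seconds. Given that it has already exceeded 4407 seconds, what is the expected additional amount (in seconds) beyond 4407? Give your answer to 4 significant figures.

2005

For an exponential, median = ln(2)/λ, so λ = ln 2 / 1390 = 0.000498667 per second.
By memorylessness, the remaining amount past any threshold is again Exp(λ) with mean 1/λ = 2005.35 seconds.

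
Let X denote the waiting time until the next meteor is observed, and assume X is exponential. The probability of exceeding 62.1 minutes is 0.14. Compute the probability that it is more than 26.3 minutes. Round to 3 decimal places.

e^(−λ·62.1) = 0.14 ⇒ λ = −ln(0.14)/62.1 = 0.0316604.
P(X > 26.3) = e^(−0.0316604·26.3) = e^(−0.83267) ≈ 0.435.

0.435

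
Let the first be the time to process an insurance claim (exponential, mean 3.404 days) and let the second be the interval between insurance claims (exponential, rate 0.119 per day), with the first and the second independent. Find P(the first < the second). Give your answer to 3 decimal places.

λ_1 = 1/3.404 = 0.293772, λ_2 = 0.119.
For independent exponentials, P(the first < the second) = λ_1/(λ_1+λ_2) = 0.293772/0.412772 ≈ 0.712.

0.712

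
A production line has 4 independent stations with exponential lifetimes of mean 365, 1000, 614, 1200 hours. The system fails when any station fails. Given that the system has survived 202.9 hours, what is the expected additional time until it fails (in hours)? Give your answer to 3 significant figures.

161

First-failure rate Σλ = 1/365 + 1/1000 + 1/614 + 1/1200 = 0.00620172.
By memorylessness the expected residual is 1/Σλ = 161.245 hours, regardless of the 202.9 already elapsed.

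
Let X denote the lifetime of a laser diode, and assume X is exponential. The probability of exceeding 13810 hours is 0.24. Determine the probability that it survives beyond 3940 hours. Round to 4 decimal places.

0.6655

e^(−λ·13810) = 0.24 ⇒ λ = −ln(0.24)/13810 = 0.000103339.
P(X > 3940) = e^(−0.000103339·3940) = e^(−0.40716) ≈ 0.6655.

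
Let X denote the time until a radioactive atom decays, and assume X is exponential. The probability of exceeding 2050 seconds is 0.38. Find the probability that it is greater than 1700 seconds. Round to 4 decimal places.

0.4483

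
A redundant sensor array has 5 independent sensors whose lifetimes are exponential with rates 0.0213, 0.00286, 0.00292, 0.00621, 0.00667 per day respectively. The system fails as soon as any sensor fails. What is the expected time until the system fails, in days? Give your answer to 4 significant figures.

The time to first failure is exponential with rate Σλ = 0.0213 + 0.00286 + 0.00292 + 0.00621 + 0.00667 = 0.03996.
E[min] = 1/Σλ = 1/0.03996 = 25.025 days.

25.03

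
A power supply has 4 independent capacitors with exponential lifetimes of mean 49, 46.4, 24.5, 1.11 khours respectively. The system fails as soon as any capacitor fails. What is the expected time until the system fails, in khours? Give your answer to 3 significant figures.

The first failure time is exponential with rate Σλ_i = 1/49 + 1/46.4 + 1/24.5 + 1/1.11 = 0.983677 per khour.
E[min] = 1/Σλ = 1/0.983677 = 1.01659 khours.

1.02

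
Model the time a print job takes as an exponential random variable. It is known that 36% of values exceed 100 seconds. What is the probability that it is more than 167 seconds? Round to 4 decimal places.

e^(−λ·100) = 0.36 ⇒ λ = −ln(0.36)/100 = 0.0102165.
P(X > 167) = e^(−0.0102165·167) = e^(−1.7062) ≈ 0.1816.

0.1816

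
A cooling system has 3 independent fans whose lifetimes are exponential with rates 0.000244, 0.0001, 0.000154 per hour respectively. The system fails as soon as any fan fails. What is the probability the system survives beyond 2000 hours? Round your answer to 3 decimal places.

0.369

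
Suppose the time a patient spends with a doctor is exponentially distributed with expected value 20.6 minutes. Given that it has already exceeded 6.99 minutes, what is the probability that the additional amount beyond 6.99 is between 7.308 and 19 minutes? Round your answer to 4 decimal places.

0.3038

The rate is λ = 1/20.6 = 0.0485437 per minute.
Memoryless: the residual past 6.99 is again Exp(λ).
P(7.308 < residual < 19) = e^(−λ·7.308) − e^(−λ·19) = 0.70134 − 0.39759 ≈ 0.3038.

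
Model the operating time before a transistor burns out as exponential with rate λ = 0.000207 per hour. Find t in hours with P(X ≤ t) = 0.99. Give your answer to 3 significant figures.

22200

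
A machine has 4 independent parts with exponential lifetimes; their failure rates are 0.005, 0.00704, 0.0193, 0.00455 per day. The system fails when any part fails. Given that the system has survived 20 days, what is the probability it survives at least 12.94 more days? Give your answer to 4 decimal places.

Time to first failure ~ Exp(Σλ) with Σλ = 0.03589.
By memorylessness, P(T > 20+12.94 | T > 20) = P(T > 12.94) = e^(−0.03589·12.94) ≈ 0.6285.

0.6285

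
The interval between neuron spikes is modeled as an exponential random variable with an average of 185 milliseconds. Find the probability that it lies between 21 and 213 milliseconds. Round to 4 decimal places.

0.5765

The rate is λ = 1/185 = 0.00540541 per millisecond.
P(21 < X < 213) = e^(−λ·21) − e^(−λ·213) = 0.89269 − 0.31621 ≈ 0.5765.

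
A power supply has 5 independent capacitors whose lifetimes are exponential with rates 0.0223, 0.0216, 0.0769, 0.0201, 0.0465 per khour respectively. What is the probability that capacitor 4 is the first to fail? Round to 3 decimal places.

0.107

The time to first failure is exponential with rate Σλ = 0.0223 + 0.0216 + 0.0769 + 0.0201 + 0.0465 = 0.1874.
P(capacitor 4 first) = λ_4/Σλ = 0.0201/0.1874 ≈ 0.107.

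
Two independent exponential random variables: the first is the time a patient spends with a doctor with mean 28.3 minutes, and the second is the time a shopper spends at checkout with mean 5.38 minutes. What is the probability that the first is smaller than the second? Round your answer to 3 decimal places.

0.160

λ_1 = 1/28.3 = 0.0353357, λ_2 = 1/5.38 = 0.185874.
For independent exponentials, P(the first < the second) = λ_1/(λ_1+λ_2) = 0.0353357/0.221209 ≈ 0.160.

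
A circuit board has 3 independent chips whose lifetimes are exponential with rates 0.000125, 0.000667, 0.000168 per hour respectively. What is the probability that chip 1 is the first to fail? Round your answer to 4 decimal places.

0.1302

The time to first failure is exponential with rate Σλ = 0.000125 + 0.000667 + 0.000168 = 0.00096.
P(chip 1 first) = λ_1/Σλ = 0.000125/0.00096 ≈ 0.1302.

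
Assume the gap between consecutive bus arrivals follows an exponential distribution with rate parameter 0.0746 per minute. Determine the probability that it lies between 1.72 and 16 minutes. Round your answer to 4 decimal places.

P(1.72 < X < 16) = e^(−λ·1.72) − e^(−λ·16) = 0.87958 − 0.30313 ≈ 0.5765.

0.5765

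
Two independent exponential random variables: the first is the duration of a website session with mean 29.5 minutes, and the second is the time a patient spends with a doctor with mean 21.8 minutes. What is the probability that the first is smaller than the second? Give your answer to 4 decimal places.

0.4250

λ_1 = 1/29.5 = 0.0338983, λ_2 = 1/21.8 = 0.0458716.
For independent exponentials, P(the first < the second) = λ_1/(λ_1+λ_2) = 0.0338983/0.0797699 ≈ 0.4250.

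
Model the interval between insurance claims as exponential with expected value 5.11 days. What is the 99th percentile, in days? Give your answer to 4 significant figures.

23.53

The rate is λ = 1/5.11 = 0.195695 per day.
Set 1 − e^(−λt) = 0.99, so t = −ln(0.01)/λ = 4.6052/0.195695 ≈ 23.5324 days.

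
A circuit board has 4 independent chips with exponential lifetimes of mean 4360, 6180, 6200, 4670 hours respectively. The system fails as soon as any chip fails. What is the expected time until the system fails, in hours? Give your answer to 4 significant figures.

The first failure time is exponential with rate Σλ_i = 1/4360 + 1/6180 + 1/6200 + 1/4670 = 0.000766593 per hour.
E[min] = 1/Σλ = 1/0.000766593 = 1304.47 hours.

1304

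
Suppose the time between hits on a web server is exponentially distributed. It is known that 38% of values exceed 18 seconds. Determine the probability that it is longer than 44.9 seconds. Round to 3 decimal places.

0.089

e^(−λ·18) = 0.38 ⇒ λ = −ln(0.38)/18 = 0.0537547.
P(X > 44.9) = e^(−0.0537547·44.9) = e^(−2.4136) ≈ 0.089.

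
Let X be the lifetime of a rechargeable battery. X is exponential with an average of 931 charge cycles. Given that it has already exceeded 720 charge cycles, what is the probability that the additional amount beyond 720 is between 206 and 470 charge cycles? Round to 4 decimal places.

0.1979

The rate is λ = 1/931 = 0.00107411 per charge cycle.
Memoryless: the residual past 720 is again Exp(λ).
P(206 < residual < 470) = e^(−λ·206) − e^(−λ·470) = 0.80150 − 0.60361 ≈ 0.1979.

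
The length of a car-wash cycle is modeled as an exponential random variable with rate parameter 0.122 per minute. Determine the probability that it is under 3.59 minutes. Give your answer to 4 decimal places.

P(X ≤ 3.59) = 1 − e^(−λ·3.59) = 1 − e^(−0.43798) ≈ 0.3547.

0.3547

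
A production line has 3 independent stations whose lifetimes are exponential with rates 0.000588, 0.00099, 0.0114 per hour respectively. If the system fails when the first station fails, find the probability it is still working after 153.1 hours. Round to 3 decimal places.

The time to first failure is exponential with rate Σλ = 0.000588 + 0.00099 + 0.0114 = 0.012978.
P(min > 153.1) = e^(−0.012978·153.1) = e^(−1.9869) ≈ 0.137.

0.137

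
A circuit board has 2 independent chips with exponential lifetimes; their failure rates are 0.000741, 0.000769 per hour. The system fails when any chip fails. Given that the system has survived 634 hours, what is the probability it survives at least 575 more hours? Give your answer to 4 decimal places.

0.4197

Time to first failure ~ Exp(Σλ) with Σλ = 0.00151.
By memorylessness, P(T > 634+575 | T > 634) = P(T > 575) = e^(−0.00151·575) ≈ 0.4197.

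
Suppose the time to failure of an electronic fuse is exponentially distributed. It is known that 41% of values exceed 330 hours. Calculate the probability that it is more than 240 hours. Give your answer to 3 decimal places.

e^(−λ·330) = 0.41 ⇒ λ = −ln(0.41)/330 = 0.00270181.
P(X > 240) = e^(−0.00270181·240) = e^(−0.64843) ≈ 0.523.

0.523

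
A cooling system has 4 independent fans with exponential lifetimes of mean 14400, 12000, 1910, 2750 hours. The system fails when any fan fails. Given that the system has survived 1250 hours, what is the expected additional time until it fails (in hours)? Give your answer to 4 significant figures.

First-failure rate Σλ = 1/14400 + 1/12000 + 1/1910 + 1/2750 = 0.00103997.
By memorylessness the expected residual is 1/Σλ = 961.562 hours, regardless of the 1250 already elapsed.

961.6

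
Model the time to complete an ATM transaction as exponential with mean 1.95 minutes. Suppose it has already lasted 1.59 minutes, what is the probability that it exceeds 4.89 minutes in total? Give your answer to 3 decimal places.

The rate is λ = 1/1.95 = 0.512821 per minute.
By the memoryless property, P(X > 1.59+3.3 | X > 1.59) = P(X > 3.3).
P(X > 3.3) = e^(−1.6923) ≈ 0.184.

0.184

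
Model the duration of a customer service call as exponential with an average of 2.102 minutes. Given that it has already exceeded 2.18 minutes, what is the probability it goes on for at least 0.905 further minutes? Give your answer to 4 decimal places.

0.6502

The rate is λ = 1/2.102 = 0.475737 per minute.
P(X > s+t | X > s) = e^(−λ(s+t))/e^(−λs) = e^(−λt), independent of s = 2.18.
P(X > 0.905) = e^(−0.43054) ≈ 0.6502.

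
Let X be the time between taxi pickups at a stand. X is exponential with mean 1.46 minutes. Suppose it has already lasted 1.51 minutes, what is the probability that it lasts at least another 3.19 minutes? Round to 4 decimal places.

0.1125

The rate is λ = 1/1.46 = 0.684932 per minute.
P(X > s+t | X > s) = e^(−λ(s+t))/e^(−λs) = e^(−λt), independent of s = 1.51.
P(X > 3.19) = e^(−2.1849) ≈ 0.1125.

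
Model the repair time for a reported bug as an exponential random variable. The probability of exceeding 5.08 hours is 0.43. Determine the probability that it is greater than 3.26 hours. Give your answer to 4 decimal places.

0.5818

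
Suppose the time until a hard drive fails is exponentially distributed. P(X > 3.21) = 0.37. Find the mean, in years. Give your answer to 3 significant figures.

3.23

e^(−λ·3.21) = 0.37 ⇒ λ = −ln(0.37)/3.21 = 0.309736.
Mean = 1/λ = 3.22856 years.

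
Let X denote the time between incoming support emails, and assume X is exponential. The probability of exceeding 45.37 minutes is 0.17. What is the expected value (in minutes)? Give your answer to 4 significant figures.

25.60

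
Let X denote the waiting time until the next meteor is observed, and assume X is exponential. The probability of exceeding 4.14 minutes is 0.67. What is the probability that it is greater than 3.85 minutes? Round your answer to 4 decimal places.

0.6891

e^(−λ·4.14) = 0.67 ⇒ λ = −ln(0.67)/4.14 = 0.0967337.
P(X > 3.85) = e^(−0.0967337·3.85) = e^(−0.37242) ≈ 0.6891.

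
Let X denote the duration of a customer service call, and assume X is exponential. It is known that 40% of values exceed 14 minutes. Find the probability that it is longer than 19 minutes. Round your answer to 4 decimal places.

0.2884

e^(−λ·14) = 0.40 ⇒ λ = −ln(0.40)/14 = 0.0654493.
P(X > 19) = e^(−0.0654493·19) = e^(−1.2435) ≈ 0.2884.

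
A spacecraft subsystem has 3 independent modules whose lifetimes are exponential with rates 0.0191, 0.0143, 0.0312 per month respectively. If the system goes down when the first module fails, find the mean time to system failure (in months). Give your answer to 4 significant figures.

15.48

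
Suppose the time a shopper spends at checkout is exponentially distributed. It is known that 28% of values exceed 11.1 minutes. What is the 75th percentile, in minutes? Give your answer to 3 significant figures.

12.1

e^(−λ·11.1) = 0.28 ⇒ λ = −ln(0.28)/11.1 = 0.114682.
75th percentile: 1 − e^(−λt) = 0.75, t = −ln(0.25)/λ = 12.0882 minutes.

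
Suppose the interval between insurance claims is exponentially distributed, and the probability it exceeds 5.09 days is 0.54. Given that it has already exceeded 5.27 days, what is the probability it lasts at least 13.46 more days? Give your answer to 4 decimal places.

0.1960

From e^(−λ·5.09) = 0.54, λ = −ln(0.54)/5.09 = 0.121058.
Memoryless: P(X > 5.27+13.46 | X > 5.27) = P(X > 13.46) = e^(−0.121058·13.46) ≈ 0.1960.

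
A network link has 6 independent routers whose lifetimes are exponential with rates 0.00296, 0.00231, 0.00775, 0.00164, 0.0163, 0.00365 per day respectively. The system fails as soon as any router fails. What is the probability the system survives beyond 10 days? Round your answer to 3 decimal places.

0.707

The time to first failure is exponential with rate Σλ = 0.00296 + 0.00231 + 0.00775 + 0.00164 + 0.0163 + 0.00365 = 0.03461.
P(min > 10) = e^(−0.03461·10) = e^(−0.3461) ≈ 0.707.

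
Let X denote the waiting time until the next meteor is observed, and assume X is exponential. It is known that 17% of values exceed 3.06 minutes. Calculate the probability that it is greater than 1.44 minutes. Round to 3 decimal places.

0.434

e^(−λ·3.06) = 0.17 ⇒ λ = −ln(0.17)/3.06 = 0.579071.
P(X > 1.44) = e^(−0.579071·1.44) = e^(−0.83386) ≈ 0.434.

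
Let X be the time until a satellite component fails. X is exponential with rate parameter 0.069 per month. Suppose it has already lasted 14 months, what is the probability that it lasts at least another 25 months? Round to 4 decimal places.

0.1782

By the memoryless property, P(X > 14+25 | X > 14) = P(X > 25).
P(X > 25) = e^(−1.725) ≈ 0.1782.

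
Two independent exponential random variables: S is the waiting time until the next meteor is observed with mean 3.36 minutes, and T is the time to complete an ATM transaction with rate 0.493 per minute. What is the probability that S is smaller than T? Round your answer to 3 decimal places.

λ_1 = 1/3.36 = 0.297619, λ_2 = 0.493.
For independent exponentials, P(S < T) = λ_1/(λ_1+λ_2) = 0.297619/0.790619 ≈ 0.376.

0.376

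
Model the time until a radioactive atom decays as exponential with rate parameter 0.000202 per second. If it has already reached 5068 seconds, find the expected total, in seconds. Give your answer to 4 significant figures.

10020

By memorylessness, E[X | X > 5068] = 5068 + 1/λ = 5068 + 4950.5 = 10018.5 seconds.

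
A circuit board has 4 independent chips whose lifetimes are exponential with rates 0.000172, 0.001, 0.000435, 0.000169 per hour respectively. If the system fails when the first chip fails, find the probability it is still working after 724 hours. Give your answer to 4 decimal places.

The time to first failure is exponential with rate Σλ = 0.000172 + 0.001 + 0.000435 + 0.000169 = 0.001776.
P(min > 724) = e^(−0.001776·724) = e^(−1.2858) ≈ 0.2764.

0.2764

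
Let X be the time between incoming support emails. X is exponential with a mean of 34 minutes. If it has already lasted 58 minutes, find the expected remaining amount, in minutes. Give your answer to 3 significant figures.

34.0

The rate is λ = 1/34 = 0.0294118 per minute.
By memorylessness, the remaining amount past any threshold is again Exp(λ) with mean 1/λ = 34 minutes.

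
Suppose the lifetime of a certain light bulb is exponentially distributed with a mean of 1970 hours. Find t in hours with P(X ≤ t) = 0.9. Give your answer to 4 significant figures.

The rate is λ = 1/1970 = 0.000507614 per hour.
Set 1 − e^(−λt) = 0.9, so t = −ln(0.1)/λ = 2.3026/0.000507614 ≈ 4536.09 hours.

4536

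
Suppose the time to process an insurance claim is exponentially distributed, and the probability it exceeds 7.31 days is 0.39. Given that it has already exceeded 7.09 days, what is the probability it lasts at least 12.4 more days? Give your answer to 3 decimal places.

From e^(−λ·7.31) = 0.39, λ = −ln(0.39)/7.31 = 0.128811.
Memoryless: P(X > 7.09+12.4 | X > 7.09) = P(X > 12.4) = e^(−0.128811·12.4) ≈ 0.202.

0.202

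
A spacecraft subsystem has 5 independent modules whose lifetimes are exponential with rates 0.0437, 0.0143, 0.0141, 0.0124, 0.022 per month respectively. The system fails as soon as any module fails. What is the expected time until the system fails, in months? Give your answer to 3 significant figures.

The time to first failure is exponential with rate Σλ = 0.0437 + 0.0143 + 0.0141 + 0.0124 + 0.022 = 0.1065.
E[min] = 1/Σλ = 1/0.1065 = 9.38967 months.

9.39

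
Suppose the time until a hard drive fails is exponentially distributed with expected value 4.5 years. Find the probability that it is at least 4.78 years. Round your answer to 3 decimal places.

0.346

The rate is λ = 1/4.5 = 0.222222 per year.
P(X > 4.78) = e^(−λ·4.78) = e^(−1.0622) ≈ 0.346.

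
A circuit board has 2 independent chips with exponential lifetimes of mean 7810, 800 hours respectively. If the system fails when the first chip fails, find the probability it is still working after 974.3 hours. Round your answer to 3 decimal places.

0.261

The first failure time is exponential with rate Σλ_i = 1/7810 + 1/800 = 0.00137804 per hour.
P(min > 974.3) = e^(−0.00137804·974.3) = e^(−1.3426) ≈ 0.261.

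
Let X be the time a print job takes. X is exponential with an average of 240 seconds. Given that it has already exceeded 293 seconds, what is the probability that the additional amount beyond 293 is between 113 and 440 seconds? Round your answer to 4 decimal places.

The rate is λ = 1/240 = 0.00416667 per second.
Memoryless: the residual past 293 is again Exp(λ).
P(113 < residual < 440) = e^(−λ·113) − e^(−λ·440) = 0.62448 − 0.15988 ≈ 0.4646.

0.4646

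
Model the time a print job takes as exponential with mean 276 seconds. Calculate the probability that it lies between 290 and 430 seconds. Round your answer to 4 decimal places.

0.1391

The rate is λ = 1/276 = 0.00362319 per second.
P(290 < X < 430) = e^(−λ·290) − e^(−λ·430) = 0.34968 − 0.21056 ≈ 0.1391.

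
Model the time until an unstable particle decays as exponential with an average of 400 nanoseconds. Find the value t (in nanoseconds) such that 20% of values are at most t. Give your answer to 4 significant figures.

89.26

The rate is λ = 1/400 = 0.0025 per nanosecond.
Set 1 − e^(−λt) = 0.2, so t = −ln(0.8)/λ = 0.22314/0.0025 ≈ 89.2574 nanoseconds.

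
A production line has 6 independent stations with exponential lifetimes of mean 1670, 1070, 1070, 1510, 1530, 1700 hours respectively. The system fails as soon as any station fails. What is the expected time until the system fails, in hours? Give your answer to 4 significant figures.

The first failure time is exponential with rate Σλ_i = 1/1670 + 1/1070 + 1/1070 + 1/1510 + 1/1530 + 1/1700 = 0.00437204 per hour.
E[min] = 1/Σλ = 1/0.00437204 = 228.726 hours.

228.7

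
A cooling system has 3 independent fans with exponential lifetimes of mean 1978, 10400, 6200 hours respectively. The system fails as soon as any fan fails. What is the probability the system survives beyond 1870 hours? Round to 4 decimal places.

0.2401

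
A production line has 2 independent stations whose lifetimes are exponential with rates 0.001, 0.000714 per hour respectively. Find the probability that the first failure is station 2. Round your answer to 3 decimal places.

The time to first failure is exponential with rate Σλ = 0.001 + 0.000714 = 0.001714.
P(station 2 first) = λ_2/Σλ = 0.000714/0.001714 ≈ 0.417.

0.417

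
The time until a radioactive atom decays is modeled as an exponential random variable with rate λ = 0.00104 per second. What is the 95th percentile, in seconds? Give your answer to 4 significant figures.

2881

Set 1 − e^(−λt) = 0.95, so t = −ln(0.05)/λ = 2.9957/0.00104 ≈ 2880.51 seconds.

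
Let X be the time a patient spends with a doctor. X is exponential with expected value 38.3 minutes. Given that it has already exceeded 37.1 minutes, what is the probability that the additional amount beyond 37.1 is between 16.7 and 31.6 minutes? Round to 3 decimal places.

The rate is λ = 1/38.3 = 0.0261097 per minute.
Memoryless: the residual past 37.1 is again Exp(λ).
P(16.7 < residual < 31.6) = e^(−λ·16.7) − e^(−λ·31.6) = 0.64660 − 0.43821 ≈ 0.208.

0.208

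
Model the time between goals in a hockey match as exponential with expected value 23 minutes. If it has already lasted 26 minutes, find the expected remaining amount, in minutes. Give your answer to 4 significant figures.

The rate is λ = 1/23 = 0.0434783 per minute.
By memorylessness, the remaining amount past any threshold is again Exp(λ) with mean 1/λ = 23 minutes.

23.00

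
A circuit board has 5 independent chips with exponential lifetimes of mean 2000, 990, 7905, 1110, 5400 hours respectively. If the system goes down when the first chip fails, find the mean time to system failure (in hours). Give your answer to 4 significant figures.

The first failure time is exponential with rate Σλ_i = 1/2000 + 1/990 + 1/7905 + 1/1110 + 1/5400 = 0.00272269 per hour.
E[min] = 1/Σλ = 1/0.00272269 = 367.284 hours.

367.3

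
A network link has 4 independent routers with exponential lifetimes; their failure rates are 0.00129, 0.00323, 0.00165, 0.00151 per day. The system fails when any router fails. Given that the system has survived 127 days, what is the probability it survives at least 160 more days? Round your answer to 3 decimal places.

Time to first failure ~ Exp(Σλ) with Σλ = 0.00768.
By memorylessness, P(T > 127+160 | T > 127) = P(T > 160) = e^(−0.00768·160) ≈ 0.293.

0.293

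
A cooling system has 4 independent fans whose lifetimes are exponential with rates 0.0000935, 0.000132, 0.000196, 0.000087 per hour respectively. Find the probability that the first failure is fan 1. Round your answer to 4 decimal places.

0.1839

The time to first failure is exponential with rate Σλ = 0.0000935 + 0.000132 + 0.000196 + 0.000087 = 0.0005085.
P(fan 1 first) = λ_1/Σλ = 0.0000935/0.0005085 ≈ 0.1839.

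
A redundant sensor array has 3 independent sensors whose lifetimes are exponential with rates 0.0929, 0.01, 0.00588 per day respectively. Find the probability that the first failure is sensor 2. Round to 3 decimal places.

The time to first failure is exponential with rate Σλ = 0.0929 + 0.01 + 0.00588 = 0.10878.
P(sensor 2 first) = λ_2/Σλ = 0.01/0.10878 ≈ 0.092.

0.092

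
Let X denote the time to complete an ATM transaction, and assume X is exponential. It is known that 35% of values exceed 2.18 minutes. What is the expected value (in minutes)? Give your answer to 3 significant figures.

2.08

e^(−λ·2.18) = 0.35 ⇒ λ = −ln(0.35)/2.18 = 0.48157.
Mean = 1/λ = 2.07654 minutes.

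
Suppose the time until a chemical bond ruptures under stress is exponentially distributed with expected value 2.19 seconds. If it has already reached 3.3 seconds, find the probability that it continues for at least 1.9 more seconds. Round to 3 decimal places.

0.420

The rate is λ = 1/2.19 = 0.456621 per second.
The exponential is memoryless, so the remaining time is again Exp(λ): the condition X > 3.3 is irrelevant.
P(X > 1.9) = e^(−0.86758) ≈ 0.420.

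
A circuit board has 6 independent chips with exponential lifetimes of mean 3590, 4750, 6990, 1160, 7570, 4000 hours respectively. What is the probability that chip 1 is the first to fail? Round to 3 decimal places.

0.148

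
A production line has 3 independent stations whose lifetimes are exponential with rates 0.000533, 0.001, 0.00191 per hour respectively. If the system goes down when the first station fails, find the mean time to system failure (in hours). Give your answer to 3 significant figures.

The time to first failure is exponential with rate Σλ = 0.000533 + 0.001 + 0.00191 = 0.003443.
E[min] = 1/Σλ = 1/0.003443 = 290.444 hours.

290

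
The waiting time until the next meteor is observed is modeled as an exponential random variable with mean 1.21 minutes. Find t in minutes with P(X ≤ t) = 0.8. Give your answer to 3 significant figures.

The rate is λ = 1/1.21 = 0.826446 per minute.
Set 1 − e^(−λt) = 0.8, so t = −ln(0.2)/λ = 1.6094/0.826446 ≈ 1.94742 minutes.

1.95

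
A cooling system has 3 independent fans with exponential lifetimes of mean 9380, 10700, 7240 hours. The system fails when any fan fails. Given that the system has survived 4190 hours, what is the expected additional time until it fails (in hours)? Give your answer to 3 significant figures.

2960

First-failure rate Σλ = 1/9380 + 1/10700 + 1/7240 = 0.000338189.
By memorylessness the expected residual is 1/Σλ = 2956.92 hours, regardless of the 4190 already elapsed.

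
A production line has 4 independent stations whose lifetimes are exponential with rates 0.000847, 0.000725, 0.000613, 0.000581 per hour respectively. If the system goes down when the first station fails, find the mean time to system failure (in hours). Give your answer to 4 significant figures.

The time to first failure is exponential with rate Σλ = 0.000847 + 0.000725 + 0.000613 + 0.000581 = 0.002766.
E[min] = 1/Σλ = 1/0.002766 = 361.533 hours.

361.5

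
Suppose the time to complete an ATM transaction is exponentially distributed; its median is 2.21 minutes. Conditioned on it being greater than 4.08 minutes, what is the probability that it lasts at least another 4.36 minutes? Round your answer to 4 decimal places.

For an exponential, median = ln(2)/λ, so λ = ln 2 / 2.21 = 0.313641 per minute.
P(X > s+t | X > s) = e^(−λ(s+t))/e^(−λs) = e^(−λt), independent of s = 4.08.
P(X > 4.36) = e^(−1.3675) ≈ 0.2547.

0.2547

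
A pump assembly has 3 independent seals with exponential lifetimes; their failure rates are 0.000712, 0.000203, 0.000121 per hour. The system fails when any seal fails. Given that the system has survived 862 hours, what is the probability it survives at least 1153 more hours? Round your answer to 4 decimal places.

0.3029

Time to first failure ~ Exp(Σλ) with Σλ = 0.001036.
By memorylessness, P(T > 862+1153 | T > 862) = P(T > 1153) = e^(−0.001036·1153) ≈ 0.3029.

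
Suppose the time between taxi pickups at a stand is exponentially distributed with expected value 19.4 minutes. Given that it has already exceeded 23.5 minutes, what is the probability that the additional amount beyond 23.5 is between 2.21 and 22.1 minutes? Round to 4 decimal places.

The rate is λ = 1/19.4 = 0.0515464 per minute.
Memoryless: the residual past 23.5 is again Exp(λ).
P(2.21 < residual < 22.1) = e^(−λ·2.21) − e^(−λ·22.1) = 0.89233 − 0.32008 ≈ 0.5722.

0.5722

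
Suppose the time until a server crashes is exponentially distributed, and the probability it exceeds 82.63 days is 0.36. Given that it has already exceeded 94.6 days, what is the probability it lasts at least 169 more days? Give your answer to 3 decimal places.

0.124

From e^(−λ·82.63) = 0.36, λ = −ln(0.36)/82.63 = 0.0123642.
Memoryless: P(X > 94.6+169 | X > 94.6) = P(X > 169) = e^(−0.0123642·169) ≈ 0.124.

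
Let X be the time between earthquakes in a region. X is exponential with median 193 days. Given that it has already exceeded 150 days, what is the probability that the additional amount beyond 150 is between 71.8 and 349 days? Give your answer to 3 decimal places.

For an exponential, median = ln(2)/λ, so λ = ln 2 / 193 = 0.00359144 per day.
Memoryless: the residual past 150 is again Exp(λ).
P(71.8 < residual < 349) = e^(−λ·71.8) − e^(−λ·349) = 0.77270 − 0.28553 ≈ 0.487.

0.487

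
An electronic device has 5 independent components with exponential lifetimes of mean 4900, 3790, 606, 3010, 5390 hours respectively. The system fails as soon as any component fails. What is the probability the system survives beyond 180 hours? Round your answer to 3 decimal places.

0.622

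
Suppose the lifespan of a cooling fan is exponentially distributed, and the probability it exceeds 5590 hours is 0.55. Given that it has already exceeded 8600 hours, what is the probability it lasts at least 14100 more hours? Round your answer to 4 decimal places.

From e^(−λ·5590) = 0.55, λ = −ln(0.55)/5590 = 0.000106948.
Memoryless: P(X > 8600+14100 | X > 8600) = P(X > 14100) = e^(−0.000106948·14100) ≈ 0.2214.

0.2214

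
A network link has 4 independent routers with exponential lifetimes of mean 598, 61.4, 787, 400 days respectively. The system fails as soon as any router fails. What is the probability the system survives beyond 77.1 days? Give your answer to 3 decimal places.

The first failure time is exponential with rate Σλ_i = 1/598 + 1/61.4 + 1/787 + 1/400 = 0.0217295 per day.
P(min > 77.1) = e^(−0.0217295·77.1) = e^(−1.6753) ≈ 0.187.

0.187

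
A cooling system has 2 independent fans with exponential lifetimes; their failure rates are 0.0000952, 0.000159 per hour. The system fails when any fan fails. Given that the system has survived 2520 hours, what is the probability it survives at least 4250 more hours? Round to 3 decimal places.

0.339

Time to first failure ~ Exp(Σλ) with Σλ = 0.0002542.
By memorylessness, P(T > 2520+4250 | T > 2520) = P(T > 4250) = e^(−0.0002542·4250) ≈ 0.339.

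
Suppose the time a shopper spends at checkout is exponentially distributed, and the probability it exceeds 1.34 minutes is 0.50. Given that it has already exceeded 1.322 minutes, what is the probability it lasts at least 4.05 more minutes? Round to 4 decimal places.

From e^(−λ·1.34) = 0.50, λ = −ln(0.50)/1.34 = 0.517274.
Memoryless: P(X > 1.322+4.05 | X > 1.322) = P(X > 4.05) = e^(−0.517274·4.05) ≈ 0.1231.

0.1231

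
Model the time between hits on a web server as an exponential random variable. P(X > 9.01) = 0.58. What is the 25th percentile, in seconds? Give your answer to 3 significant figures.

4.76

e^(−λ·9.01) = 0.58 ⇒ λ = −ln(0.58)/9.01 = 0.0604581.
25th percentile: 1 − e^(−λt) = 0.25, t = −ln(0.75)/λ = 4.75837 seconds.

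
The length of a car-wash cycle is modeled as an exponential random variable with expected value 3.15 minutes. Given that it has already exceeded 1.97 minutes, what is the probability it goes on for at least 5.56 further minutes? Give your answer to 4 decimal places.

0.1712

The rate is λ = 1/3.15 = 0.31746 per minute.
The exponential is memoryless, so the remaining time is again Exp(λ): the condition X > 1.97 is irrelevant.
P(X > 5.56) = e^(−1.7651) ≈ 0.1712.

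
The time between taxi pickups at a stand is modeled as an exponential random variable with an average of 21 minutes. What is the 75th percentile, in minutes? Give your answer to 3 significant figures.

29.1

The rate is λ = 1/21 = 0.047619 per minute.
Set 1 − e^(−λt) = 0.75, so t = −ln(0.25)/λ = 1.3863/0.047619 ≈ 29.1122 minutes.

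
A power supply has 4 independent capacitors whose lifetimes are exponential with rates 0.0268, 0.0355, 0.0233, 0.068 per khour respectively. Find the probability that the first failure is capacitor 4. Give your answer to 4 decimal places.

The time to first failure is exponential with rate Σλ = 0.0268 + 0.0355 + 0.0233 + 0.068 = 0.1536.
P(capacitor 4 first) = λ_4/Σλ = 0.068/0.1536 ≈ 0.4427.

0.4427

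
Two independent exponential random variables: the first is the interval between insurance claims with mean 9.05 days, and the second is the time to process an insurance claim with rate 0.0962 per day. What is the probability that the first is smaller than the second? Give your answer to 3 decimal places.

λ_1 = 1/9.05 = 0.110497, λ_2 = 0.0962.
For independent exponentials, P(the first < the second) = λ_1/(λ_1+λ_2) = 0.110497/0.206697 ≈ 0.535.

0.535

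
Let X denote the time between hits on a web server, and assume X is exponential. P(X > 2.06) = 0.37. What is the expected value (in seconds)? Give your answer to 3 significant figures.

2.07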